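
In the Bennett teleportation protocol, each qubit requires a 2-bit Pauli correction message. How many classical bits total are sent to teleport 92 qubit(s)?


Quantum teleportation requires 2 classical bits per qubit teleported.
92 qubit(s) -> 2 * 92 = 184 classical bits

184


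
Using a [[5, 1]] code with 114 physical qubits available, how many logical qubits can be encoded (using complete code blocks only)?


Each code block uses 5 physical qubits for 1 logical qubit(s).
Number of complete blocks = floor(114 / 5) = 22
Logical qubits = 22 * 1
= 22

22


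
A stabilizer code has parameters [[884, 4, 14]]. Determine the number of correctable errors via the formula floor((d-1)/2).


Code parameters: [[884, 4, 14]], distance d = 14.
Number of correctable errors = floor((d-1)/2)
= floor((14 - 1)/2)
= floor(13/2)
= 6

6


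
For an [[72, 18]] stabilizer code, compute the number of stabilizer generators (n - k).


For an [[n,k]] stabilizer code:
Number of stabilizer generators = n - k
= 72 - 18
= 54

54


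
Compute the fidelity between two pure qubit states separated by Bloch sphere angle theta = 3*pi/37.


For states separated by angle theta on Bloch sphere:
F = cos^2(theta/2)
theta = 3*pi/37 = 0.2547
theta/2 = 0.1274
cos(theta/2) = 0.9919
F = 0.9839

0.9839


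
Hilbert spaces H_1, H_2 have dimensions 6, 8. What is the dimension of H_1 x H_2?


dim(H_1 x H_2) = 6 * 8
= 48

48


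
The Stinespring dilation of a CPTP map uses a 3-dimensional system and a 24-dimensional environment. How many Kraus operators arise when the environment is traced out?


Tracing out the environment in an orthonormal basis {|i>_E} gives Kraus operators K_i = <i|_E U |0>_E.
Number of Kraus operators = dim(H_env) = d_env
= 24

24


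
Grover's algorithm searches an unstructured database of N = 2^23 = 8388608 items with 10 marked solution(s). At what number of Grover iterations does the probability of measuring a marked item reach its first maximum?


After j Grover iterations the success probability is P(j) = sin^2((2j+1)*theta), where sin(theta) = sqrt(k/N).
N = 2^23 = 8388608, k = 10
sin(theta) = sqrt(k/N) = 0.001091830067
theta = arcsin(sqrt(k/N)) = 0.001091830284 rad
P(j) reaches its first maximum when (2j+1)*theta is as close as possible to pi/2, i.e. j = round(pi/(4*theta) - 1/2).
pi/(4*theta) - 1/2 = 718.8409
(For comparison, the common estimate pi/4 * sqrt(N/k) = 719.3410; the exact maximiser is used here.)
Optimal iterations = 719

719


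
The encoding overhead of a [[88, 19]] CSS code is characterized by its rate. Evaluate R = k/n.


Code rate R = k/n
= 19/88
= 0.2159

0.2159


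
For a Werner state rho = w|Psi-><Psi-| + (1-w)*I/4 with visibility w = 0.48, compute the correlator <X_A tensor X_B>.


|Psi-> = (|01> - |10>)/sqrt(2)
For the pure Bell state, <X_A X_B> = -1 (Bell-state Pauli correlator).
The maximally-mixed part I/4 has tr(I/4 * P tensor P) = 0 for any traceless Pauli P.
So <X_A X_B>_rho = w * (-1) + (1 - w) * 0
= 0.48 * (-1)
= -0.4800

-0.4800


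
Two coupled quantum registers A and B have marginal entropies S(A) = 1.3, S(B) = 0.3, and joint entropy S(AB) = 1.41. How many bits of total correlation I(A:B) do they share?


I(A:B) = S(A) + S(B) - S(AB)
= 1.3 + 0.3 - 1.41
= 0.1900

0.1900


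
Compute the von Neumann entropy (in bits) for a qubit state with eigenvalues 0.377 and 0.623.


S = -p*log2(p) - (1-p)*log2(1-p)
p = 0.3770, 1-p = 0.6230
= -0.3770 * log2(0.3770) - 0.6230 * log2(0.6230)
= -(-0.5306) - (-0.4253)
= 0.9559

0.9559


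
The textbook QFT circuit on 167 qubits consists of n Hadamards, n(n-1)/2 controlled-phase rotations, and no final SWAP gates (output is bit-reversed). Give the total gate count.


Hadamard gates: 167
Controlled rotations: n*(n-1)/2 = 167*166/2 = 13861
SWAP gates: 0 (omitted)
Total = 167 + 13861
= 14028

14028


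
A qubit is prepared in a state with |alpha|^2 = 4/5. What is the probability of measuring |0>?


|alpha|^2 = 4/5 = 0.8000
|beta|^2 = 1 - 4/5 = 1/5 = 0.2000
P(|0>) = |alpha|^2 = 0.8000

0.8000


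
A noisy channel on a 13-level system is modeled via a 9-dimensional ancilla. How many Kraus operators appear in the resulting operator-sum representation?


Tracing out the environment in an orthonormal basis {|i>_E} gives Kraus operators K_i = <i|_E U |0>_E.
Number of Kraus operators = dim(H_env) = d_env
= 9

9


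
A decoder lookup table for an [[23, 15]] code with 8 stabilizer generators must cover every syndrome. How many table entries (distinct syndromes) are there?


Each stabilizer generator gives a binary (+1 or -1) measurement outcome.
With 8 independent generators:
Total syndromes = 2^8
= 256

256


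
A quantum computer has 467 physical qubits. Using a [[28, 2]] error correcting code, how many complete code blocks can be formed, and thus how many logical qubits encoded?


Each code block uses 28 physical qubits for 2 logical qubit(s).
Number of complete blocks = floor(467 / 28) = 16
Logical qubits = 16 * 2
= 32

32


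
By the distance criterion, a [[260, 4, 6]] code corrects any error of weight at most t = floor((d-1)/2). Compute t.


Code parameters: [[260, 4, 6]], distance d = 6.
Number of correctable errors = floor((d-1)/2)
= floor((6 - 1)/2)
= floor(5/2)
= 2

2


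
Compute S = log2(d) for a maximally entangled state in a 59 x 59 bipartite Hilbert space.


For a maximally entangled state in d x d:
S = log2(d) = log2(59)
= 5.8826

5.8826


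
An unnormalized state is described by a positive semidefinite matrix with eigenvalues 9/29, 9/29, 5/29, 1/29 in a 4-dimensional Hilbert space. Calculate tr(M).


tr(M) = sum of eigenvalues
= 9/29 + 9/29 + 5/29 + 1/29
= 24/29
= 0.8276

0.8276


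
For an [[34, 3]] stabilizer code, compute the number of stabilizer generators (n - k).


For an [[n,k]] stabilizer code:
Number of stabilizer generators = n - k
= 34 - 3
= 31

31


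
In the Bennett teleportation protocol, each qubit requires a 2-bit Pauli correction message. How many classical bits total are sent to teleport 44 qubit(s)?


Quantum teleportation requires 2 classical bits per qubit teleported.
44 qubit(s) -> 2 * 44 = 88 classical bits

88


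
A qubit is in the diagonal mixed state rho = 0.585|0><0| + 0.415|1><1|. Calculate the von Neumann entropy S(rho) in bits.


S = -p*log2(p) - (1-p)*log2(1-p)
p = 0.5850, 1-p = 0.4150
= -0.5850 * log2(0.5850) - 0.4150 * log2(0.4150)
= -(-0.4525) - (-0.5266)
= 0.9791

0.9791


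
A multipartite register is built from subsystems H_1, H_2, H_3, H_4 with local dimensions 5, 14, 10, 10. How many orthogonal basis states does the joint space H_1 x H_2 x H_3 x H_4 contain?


dim(H_1 x H_2 x H_3 x H_4) = 5 * 14 * 10 * 10
= 70 * 10 * 10
= 700 * 10
= 7000

7000


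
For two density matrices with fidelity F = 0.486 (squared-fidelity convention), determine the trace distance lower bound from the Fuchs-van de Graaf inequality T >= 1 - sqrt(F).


Fuchs-van de Graaf (squared-fidelity convention): 1 - sqrt(F) <= T <= sqrt(1 - F).
Lower bound: T >= 1 - sqrt(F)
sqrt(F) = sqrt(0.486) = 0.6971
T >= 1 - 0.6971
T >= 0.3029

0.3029


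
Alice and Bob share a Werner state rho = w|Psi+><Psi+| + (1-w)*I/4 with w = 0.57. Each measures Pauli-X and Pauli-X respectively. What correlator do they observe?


|Psi+> = (|01> + |10>)/sqrt(2)
For the pure Bell state, <X_A X_B> = +1 (Bell-state Pauli correlator).
The maximally-mixed part I/4 has tr(I/4 * P tensor P) = 0 for any traceless Pauli P.
So <X_A X_B>_rho = w * (+1) + (1 - w) * 0
= 0.57 * (+1)
= 0.5700

0.5700


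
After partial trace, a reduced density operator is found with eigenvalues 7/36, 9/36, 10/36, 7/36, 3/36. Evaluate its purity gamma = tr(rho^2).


tr(rho^2) = sum of eigenvalues squared
= (7/36)^2 + (9/36)^2 + (10/36)^2 + (7/36)^2 + (3/36)^2
= (49 + 81 + 100 + 49 + 9) / 1296
= 288/1296
= 0.2222

0.2222


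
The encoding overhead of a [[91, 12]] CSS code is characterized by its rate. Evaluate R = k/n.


Code rate R = k/n
= 12/91
= 0.1319

0.1319


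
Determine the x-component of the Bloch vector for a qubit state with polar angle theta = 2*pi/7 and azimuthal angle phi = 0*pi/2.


theta = 0.8976, phi = 0.0000
r_x = sin(theta)*cos(phi) = 0.7818 * 1.0000
r_x = 0.7818

0.7818


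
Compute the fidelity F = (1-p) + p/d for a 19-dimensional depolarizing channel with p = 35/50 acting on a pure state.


F = (1-p) + p/d
= (1 - 0.7000) + 0.7000/19
= 0.3000 + 0.0368
= 0.3368

0.3368


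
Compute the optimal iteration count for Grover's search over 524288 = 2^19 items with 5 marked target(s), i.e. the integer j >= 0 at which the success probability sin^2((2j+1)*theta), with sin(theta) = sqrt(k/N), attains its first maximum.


After j Grover iterations the success probability is P(j) = sin^2((2j+1)*theta), where sin(theta) = sqrt(k/N).
N = 2^19 = 524288, k = 5
sin(theta) = sqrt(k/N) = 0.003088161778
theta = arcsin(sqrt(k/N)) = 0.003088166686 rad
P(j) reaches its first maximum when (2j+1)*theta is as close as possible to pi/2, i.e. j = round(pi/(4*theta) - 1/2).
pi/(4*theta) - 1/2 = 253.8251
(For comparison, the common estimate pi/4 * sqrt(N/k) = 254.3255; the exact maximiser is used here.)
Optimal iterations = 254

254


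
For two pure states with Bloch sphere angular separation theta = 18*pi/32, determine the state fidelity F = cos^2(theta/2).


For states separated by angle theta on Bloch sphere:
F = cos^2(theta/2)
theta = 18*pi/32 = 1.7671
theta/2 = 0.8836
cos(theta/2) = 0.6344
F = 0.4025

0.4025


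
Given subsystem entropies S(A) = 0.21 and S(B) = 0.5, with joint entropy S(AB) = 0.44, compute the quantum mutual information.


I(A:B) = S(A) + S(B) - S(AB)
= 0.21 + 0.5 - 0.44
= 0.2700

0.2700


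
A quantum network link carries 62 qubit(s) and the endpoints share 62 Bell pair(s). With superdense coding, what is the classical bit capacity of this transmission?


Superdense coding allows 2 classical bits per shared entangled pair.
62 pair(s) -> 2 * 62 = 124 classical bits

124


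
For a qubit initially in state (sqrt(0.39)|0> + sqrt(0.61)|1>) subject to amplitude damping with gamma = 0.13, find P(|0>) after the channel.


For amplitude damping with parameter gamma on state sqrt(a)|0> + sqrt(b)|1>:
alpha^2 = 0.39, beta^2 = 0.61
P(|0>) = alpha^2 + gamma * beta^2
= 0.39 + 0.13 * 0.61
= 0.39 + 0.0793
= 0.4693

0.4693


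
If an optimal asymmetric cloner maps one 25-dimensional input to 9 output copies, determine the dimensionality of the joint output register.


Output space = H^(tensor 9) where dim(H) = 25
dim = 25^9
= 625 (after 2 factors)
= 15625 (after 3 factors)
= 390625 (after 4 factors)
= 9765625 (after 5 factors)
= 244140625 (after 6 factors)
= 6103515625 (after 7 factors)
= 152587890625 (after 8 factors)
= 3814697265625 (after 9 factors)
= 3814697265625

3814697265625


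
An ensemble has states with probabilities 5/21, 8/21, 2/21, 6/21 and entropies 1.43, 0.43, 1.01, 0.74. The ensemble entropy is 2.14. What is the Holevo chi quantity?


chi = S(rho) - sum_i p_i * S(rho_i)
Weighted entropy = 5/21 * 1.43 + 8/21 * 0.43 + 2/21 * 1.01 + 6/21 * 0.74
= 0.8119
chi = 2.14 - 0.8119
= 1.3281

1.3281


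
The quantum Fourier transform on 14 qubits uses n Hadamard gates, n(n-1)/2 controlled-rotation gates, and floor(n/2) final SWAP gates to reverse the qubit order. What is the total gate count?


Hadamard gates: 14
Controlled rotations: n*(n-1)/2 = 14*13/2 = 91
SWAP gates: floor(n/2) = floor(14/2) = 7
Total = 14 + 91 + 7
= 112

112


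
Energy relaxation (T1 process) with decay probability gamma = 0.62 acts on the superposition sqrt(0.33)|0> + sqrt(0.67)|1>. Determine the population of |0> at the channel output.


For amplitude damping with parameter gamma on state sqrt(a)|0> + sqrt(b)|1>:
alpha^2 = 0.33, beta^2 = 0.67
P(|0>) = alpha^2 + gamma * beta^2
= 0.33 + 0.62 * 0.67
= 0.33 + 0.4154
= 0.7454

0.7454


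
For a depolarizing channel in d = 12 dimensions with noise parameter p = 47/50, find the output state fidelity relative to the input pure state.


F = (1-p) + p/d
= (1 - 0.9400) + 0.9400/12
= 0.0600 + 0.0783
= 0.1383

0.1383


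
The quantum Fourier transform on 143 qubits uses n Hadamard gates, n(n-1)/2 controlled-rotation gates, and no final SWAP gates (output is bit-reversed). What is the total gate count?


Hadamard gates: 143
Controlled rotations: n*(n-1)/2 = 143*142/2 = 10153
SWAP gates: 0 (omitted)
Total = 143 + 10153
= 10296

10296


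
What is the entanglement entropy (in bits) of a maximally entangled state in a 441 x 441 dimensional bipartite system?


For a maximally entangled state in d x d:
S = log2(d) = log2(441)
= 8.7846

8.7846


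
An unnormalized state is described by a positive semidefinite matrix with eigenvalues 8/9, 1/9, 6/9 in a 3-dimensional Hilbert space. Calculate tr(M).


tr(M) = sum of eigenvalues
= 8/9 + 1/9 + 6/9
= 15/9
= 1.6667

1.6667


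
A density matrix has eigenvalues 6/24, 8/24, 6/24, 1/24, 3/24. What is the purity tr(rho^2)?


tr(rho^2) = sum of eigenvalues squared
= (6/24)^2 + (8/24)^2 + (6/24)^2 + (1/24)^2 + (3/24)^2
= (36 + 64 + 36 + 1 + 9) / 576
= 146/576
= 0.2535

0.2535


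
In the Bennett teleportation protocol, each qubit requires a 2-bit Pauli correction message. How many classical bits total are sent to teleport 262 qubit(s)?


Quantum teleportation requires 2 classical bits per qubit teleported.
262 qubit(s) -> 2 * 262 = 524 classical bits

524


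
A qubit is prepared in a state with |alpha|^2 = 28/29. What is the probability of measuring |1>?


|alpha|^2 = 28/29 = 0.9655
|beta|^2 = 1 - 28/29 = 1/29 = 0.0345
P(|1>) = |beta|^2 = 0.0345

0.0345


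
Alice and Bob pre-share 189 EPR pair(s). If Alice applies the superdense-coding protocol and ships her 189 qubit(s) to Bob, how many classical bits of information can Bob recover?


Superdense coding allows 2 classical bits per shared entangled pair.
189 pair(s) -> 2 * 189 = 378 classical bits

378


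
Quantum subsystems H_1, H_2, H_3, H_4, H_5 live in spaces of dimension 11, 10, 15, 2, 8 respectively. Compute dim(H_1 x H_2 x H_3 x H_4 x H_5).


dim(H_1 x H_2 x H_3 x H_4 x H_5) = 11 * 10 * 15 * 2 * 8
= 110 * 15 * 2 * 8
= 1650 * 2 * 8
= 3300 * 8
= 26400

26400


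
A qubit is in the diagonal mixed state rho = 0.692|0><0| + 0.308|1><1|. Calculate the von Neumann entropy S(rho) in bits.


S = -p*log2(p) - (1-p)*log2(1-p)
p = 0.6920, 1-p = 0.3080
= -0.6920 * log2(0.6920) - 0.3080 * log2(0.3080)
= -(-0.3676) - (-0.5233)
= 0.8909

0.8909


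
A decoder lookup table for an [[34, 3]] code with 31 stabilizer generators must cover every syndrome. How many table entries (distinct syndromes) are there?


Each stabilizer generator gives a binary (+1 or -1) measurement outcome.
With 31 independent generators:
Total syndromes = 2^31
= 2147483648

2147483648


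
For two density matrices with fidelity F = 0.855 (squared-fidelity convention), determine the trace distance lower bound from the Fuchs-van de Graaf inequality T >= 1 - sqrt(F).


Fuchs-van de Graaf (squared-fidelity convention): 1 - sqrt(F) <= T <= sqrt(1 - F).
Lower bound: T >= 1 - sqrt(F)
sqrt(F) = sqrt(0.855) = 0.9247
T >= 1 - 0.9247
T >= 0.0753

0.0753


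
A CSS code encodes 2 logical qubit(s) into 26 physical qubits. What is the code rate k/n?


Code rate R = k/n
= 2/26
= 0.0769

0.0769


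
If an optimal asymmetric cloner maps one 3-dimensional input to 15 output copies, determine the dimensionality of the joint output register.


Output space = H^(tensor 15) where dim(H) = 3
dim = 3^15
= 9 (after 2 factors)
= 27 (after 3 factors)
= 81 (after 4 factors)
= 243 (after 5 factors)
= 729 (after 6 factors)
= 2187 (after 7 factors)
= 6561 (after 8 factors)
= 19683 (after 9 factors)
= 59049 (after 10 factors)
= 177147 (after 11 factors)
= 531441 (after 12 factors)
= 1594323 (after 13 factors)
= 4782969 (after 14 factors)
= 14348907 (after 15 factors)
= 14348907

14348907


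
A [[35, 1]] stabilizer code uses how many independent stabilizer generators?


For an [[n,k]] stabilizer code:
Number of stabilizer generators = n - k
= 35 - 1
= 34

34


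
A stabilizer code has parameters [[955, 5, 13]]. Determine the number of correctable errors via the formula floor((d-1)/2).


Code parameters: [[955, 5, 13]], distance d = 13.
Number of correctable errors = floor((d-1)/2)
= floor((13 - 1)/2)
= floor(12/2)
= 6

6


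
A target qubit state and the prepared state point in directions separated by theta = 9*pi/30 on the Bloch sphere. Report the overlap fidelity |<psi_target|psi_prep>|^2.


For states separated by angle theta on Bloch sphere:
F = cos^2(theta/2)
theta = 9*pi/30 = 0.9425
theta/2 = 0.4712
cos(theta/2) = 0.8910
F = 0.7939

0.7939


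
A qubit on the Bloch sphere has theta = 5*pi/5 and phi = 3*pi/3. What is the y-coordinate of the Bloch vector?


theta = 3.1416, phi = 3.1416
r_y = sin(theta)*sin(phi) = 0.0000 * 0.0000
r_y = 0.0000

0.0000


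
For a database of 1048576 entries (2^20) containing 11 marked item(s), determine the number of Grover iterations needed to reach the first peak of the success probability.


After j Grover iterations the success probability is P(j) = sin^2((2j+1)*theta), where sin(theta) = sqrt(k/N).
N = 2^20 = 1048576, k = 11
sin(theta) = sqrt(k/N) = 0.003238891397
theta = arcsin(sqrt(k/N)) = 0.00323889706 rad
P(j) reaches its first maximum when (2j+1)*theta is as close as possible to pi/2, i.e. j = round(pi/(4*theta) - 1/2).
pi/(4*theta) - 1/2 = 241.9894
(For comparison, the common estimate pi/4 * sqrt(N/k) = 242.4898; the exact maximiser is used here.)
Optimal iterations = 242

242


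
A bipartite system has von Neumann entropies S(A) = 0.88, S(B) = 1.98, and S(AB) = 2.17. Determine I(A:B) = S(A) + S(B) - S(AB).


I(A:B) = S(A) + S(B) - S(AB)
= 0.88 + 1.98 - 2.17
= 0.6900

0.6900


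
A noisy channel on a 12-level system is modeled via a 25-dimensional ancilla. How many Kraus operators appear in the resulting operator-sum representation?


Tracing out the environment in an orthonormal basis {|i>_E} gives Kraus operators K_i = <i|_E U |0>_E.
Number of Kraus operators = dim(H_env) = d_env
= 25

25


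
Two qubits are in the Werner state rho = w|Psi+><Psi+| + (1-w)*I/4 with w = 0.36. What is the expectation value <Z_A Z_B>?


|Psi+> = (|01> + |10>)/sqrt(2)
For the pure Bell state, <Z_A Z_B> = -1 (Bell-state Pauli correlator).
The maximally-mixed part I/4 has tr(I/4 * P tensor P) = 0 for any traceless Pauli P.
So <Z_A Z_B>_rho = w * (-1) + (1 - w) * 0
= 0.36 * (-1)
= -0.3600

-0.3600


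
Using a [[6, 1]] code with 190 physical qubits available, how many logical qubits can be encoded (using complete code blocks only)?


Each code block uses 6 physical qubits for 1 logical qubit(s).
Number of complete blocks = floor(190 / 6) = 31
Logical qubits = 31 * 1
= 31

31


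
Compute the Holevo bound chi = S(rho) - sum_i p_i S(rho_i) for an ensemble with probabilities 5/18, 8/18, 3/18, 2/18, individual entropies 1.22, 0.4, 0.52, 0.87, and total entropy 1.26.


chi = S(rho) - sum_i p_i * S(rho_i)
Weighted entropy = 5/18 * 1.22 + 8/18 * 0.4 + 3/18 * 0.52 + 2/18 * 0.87
= 0.7000
chi = 1.26 - 0.7000
= 0.5600

0.5600


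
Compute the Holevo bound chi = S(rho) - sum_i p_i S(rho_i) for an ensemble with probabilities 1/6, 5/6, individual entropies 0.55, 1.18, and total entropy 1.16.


chi = S(rho) - sum_i p_i * S(rho_i)
Weighted entropy = 1/6 * 0.55 + 5/6 * 1.18
= 1.0750
chi = 1.16 - 1.0750
= 0.0850

0.0850


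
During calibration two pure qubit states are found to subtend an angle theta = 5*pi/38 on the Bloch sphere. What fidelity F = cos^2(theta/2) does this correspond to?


For states separated by angle theta on Bloch sphere:
F = cos^2(theta/2)
theta = 5*pi/38 = 0.4134
theta/2 = 0.2067
cos(theta/2) = 0.9787
F = 0.9579

0.9579


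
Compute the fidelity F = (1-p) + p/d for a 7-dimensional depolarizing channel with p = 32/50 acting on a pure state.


F = (1-p) + p/d
= (1 - 0.6400) + 0.6400/7
= 0.3600 + 0.0914
= 0.4514

0.4514


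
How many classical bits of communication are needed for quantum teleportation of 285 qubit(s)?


Quantum teleportation requires 2 classical bits per qubit teleported.
285 qubit(s) -> 2 * 285 = 570 classical bits

570


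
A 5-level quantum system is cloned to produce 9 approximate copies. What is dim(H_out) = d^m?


Output space = H^(tensor 9) where dim(H) = 5
dim = 5^9
= 25 (after 2 factors)
= 125 (after 3 factors)
= 625 (after 4 factors)
= 3125 (after 5 factors)
= 15625 (after 6 factors)
= 78125 (after 7 factors)
= 390625 (after 8 factors)
= 1953125 (after 9 factors)
= 1953125

1953125


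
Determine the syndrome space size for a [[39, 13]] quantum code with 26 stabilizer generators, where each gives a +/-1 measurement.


Each stabilizer generator gives a binary (+1 or -1) measurement outcome.
With 26 independent generators:
Total syndromes = 2^26
= 67108864

67108864


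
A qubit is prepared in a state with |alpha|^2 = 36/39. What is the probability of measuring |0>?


|alpha|^2 = 36/39 = 0.9231
|beta|^2 = 1 - 36/39 = 3/39 = 0.0769
P(|0>) = |alpha|^2 = 0.9231

0.9231


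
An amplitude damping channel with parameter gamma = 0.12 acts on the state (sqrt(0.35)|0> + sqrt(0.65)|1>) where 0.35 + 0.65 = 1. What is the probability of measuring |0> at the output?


For amplitude damping with parameter gamma on state sqrt(a)|0> + sqrt(b)|1>:
alpha^2 = 0.35, beta^2 = 0.65
P(|0>) = alpha^2 + gamma * beta^2
= 0.35 + 0.12 * 0.65
= 0.35 + 0.0780
= 0.4280

0.4280


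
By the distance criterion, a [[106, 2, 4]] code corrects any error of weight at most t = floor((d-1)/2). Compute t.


Code parameters: [[106, 2, 4]], distance d = 4.
Number of correctable errors = floor((d-1)/2)
= floor((4 - 1)/2)
= floor(3/2)
= 1

1


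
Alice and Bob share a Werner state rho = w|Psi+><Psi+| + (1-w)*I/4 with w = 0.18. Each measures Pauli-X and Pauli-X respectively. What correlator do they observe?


|Psi+> = (|01> + |10>)/sqrt(2)
For the pure Bell state, <X_A X_B> = +1 (Bell-state Pauli correlator).
The maximally-mixed part I/4 has tr(I/4 * P tensor P) = 0 for any traceless Pauli P.
So <X_A X_B>_rho = w * (+1) + (1 - w) * 0
= 0.18 * (+1)
= 0.1800

0.1800


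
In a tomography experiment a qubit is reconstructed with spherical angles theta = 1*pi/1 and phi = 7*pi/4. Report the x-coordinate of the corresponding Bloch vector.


theta = 3.1416, phi = 5.4978
r_x = sin(theta)*cos(phi) = 0.0000 * 0.7071
r_x = 0.0000

0.0000


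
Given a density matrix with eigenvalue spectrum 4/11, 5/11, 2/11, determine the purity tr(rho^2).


tr(rho^2) = sum of eigenvalues squared
= (4/11)^2 + (5/11)^2 + (2/11)^2
= (16 + 25 + 4) / 121
= 45/121
= 0.3719

0.3719


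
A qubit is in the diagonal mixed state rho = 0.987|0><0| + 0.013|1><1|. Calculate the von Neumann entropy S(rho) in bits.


S = -p*log2(p) - (1-p)*log2(1-p)
p = 0.9870, 1-p = 0.0130
= -0.9870 * log2(0.9870) - 0.0130 * log2(0.0130)
= -(-0.0186) - (-0.0814)
= 0.1001

0.1001


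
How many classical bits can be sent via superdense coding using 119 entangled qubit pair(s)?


Superdense coding allows 2 classical bits per shared entangled pair.
119 pair(s) -> 2 * 119 = 238 classical bits

238


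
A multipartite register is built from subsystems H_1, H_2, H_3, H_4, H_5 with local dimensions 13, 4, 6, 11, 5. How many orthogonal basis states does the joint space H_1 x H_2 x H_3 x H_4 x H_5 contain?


dim(H_1 x H_2 x H_3 x H_4 x H_5) = 13 * 4 * 6 * 11 * 5
= 52 * 6 * 11 * 5
= 312 * 11 * 5
= 3432 * 5
= 17160

17160


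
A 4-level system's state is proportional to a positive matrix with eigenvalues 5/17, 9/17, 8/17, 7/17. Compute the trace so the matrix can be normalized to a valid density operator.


tr(M) = sum of eigenvalues
= 5/17 + 9/17 + 8/17 + 7/17
= 29/17
= 1.7059

1.7059


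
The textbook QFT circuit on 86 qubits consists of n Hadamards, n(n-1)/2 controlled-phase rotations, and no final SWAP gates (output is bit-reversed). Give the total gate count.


Hadamard gates: 86
Controlled rotations: n*(n-1)/2 = 86*85/2 = 3655
SWAP gates: 0 (omitted)
Total = 86 + 3655
= 3741

3741


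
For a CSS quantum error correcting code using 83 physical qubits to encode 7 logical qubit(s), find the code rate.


Code rate R = k/n
= 7/83
= 0.0843

0.0843


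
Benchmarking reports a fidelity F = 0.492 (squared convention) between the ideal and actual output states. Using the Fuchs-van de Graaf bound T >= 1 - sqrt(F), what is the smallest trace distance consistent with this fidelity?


Fuchs-van de Graaf (squared-fidelity convention): 1 - sqrt(F) <= T <= sqrt(1 - F).
Lower bound: T >= 1 - sqrt(F)
sqrt(F) = sqrt(0.492) = 0.7014
T >= 1 - 0.7014
T >= 0.2986

0.2986


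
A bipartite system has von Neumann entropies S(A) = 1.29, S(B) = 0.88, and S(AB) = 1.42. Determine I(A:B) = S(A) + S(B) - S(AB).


I(A:B) = S(A) + S(B) - S(AB)
= 1.29 + 0.88 - 1.42
= 0.7500

0.7500


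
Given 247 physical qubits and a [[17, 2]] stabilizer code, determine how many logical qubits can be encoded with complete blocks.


Each code block uses 17 physical qubits for 2 logical qubit(s).
Number of complete blocks = floor(247 / 17) = 14
Logical qubits = 14 * 2
= 28

28


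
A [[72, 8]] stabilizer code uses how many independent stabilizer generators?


For an [[n,k]] stabilizer code:
Number of stabilizer generators = n - k
= 72 - 8
= 64

64


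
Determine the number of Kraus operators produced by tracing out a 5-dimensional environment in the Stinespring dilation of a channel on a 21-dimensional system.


Tracing out the environment in an orthonormal basis {|i>_E} gives Kraus operators K_i = <i|_E U |0>_E.
Number of Kraus operators = dim(H_env) = d_env
= 5

5


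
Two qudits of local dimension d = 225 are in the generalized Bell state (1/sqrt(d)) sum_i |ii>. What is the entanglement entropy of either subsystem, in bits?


For a maximally entangled state in d x d:
S = log2(d) = log2(225)
= 7.8138

7.8138


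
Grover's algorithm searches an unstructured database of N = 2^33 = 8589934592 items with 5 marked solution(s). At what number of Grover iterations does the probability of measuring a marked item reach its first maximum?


After j Grover iterations the success probability is P(j) = sin^2((2j+1)*theta), where sin(theta) = sqrt(k/N).
N = 2^33 = 8589934592, k = 5
sin(theta) = sqrt(k/N) = 2.412626389e-05
theta = arcsin(sqrt(k/N)) = 2.412626389e-05 rad
P(j) reaches its first maximum when (2j+1)*theta is as close as possible to pi/2, i.e. j = round(pi/(4*theta) - 1/2).
pi/(4*theta) - 1/2 = 32553.1588
(For comparison, the common estimate pi/4 * sqrt(N/k) = 32553.6588; the exact maximiser is used here.)
Optimal iterations = 32553

32553


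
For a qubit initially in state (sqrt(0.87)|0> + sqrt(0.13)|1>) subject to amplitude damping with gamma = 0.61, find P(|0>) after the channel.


For amplitude damping with parameter gamma on state sqrt(a)|0> + sqrt(b)|1>:
alpha^2 = 0.87, beta^2 = 0.13
P(|0>) = alpha^2 + gamma * beta^2
= 0.87 + 0.61 * 0.13
= 0.87 + 0.0793
= 0.9493

0.9493


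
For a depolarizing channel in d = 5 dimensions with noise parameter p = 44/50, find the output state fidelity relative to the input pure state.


F = (1-p) + p/d
= (1 - 0.8800) + 0.8800/5
= 0.1200 + 0.1760
= 0.2960

0.2960


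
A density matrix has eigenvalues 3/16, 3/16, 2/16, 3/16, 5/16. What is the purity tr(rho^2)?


tr(rho^2) = sum of eigenvalues squared
= (3/16)^2 + (3/16)^2 + (2/16)^2 + (3/16)^2 + (5/16)^2
= (9 + 9 + 4 + 9 + 25) / 256
= 56/256
= 0.2188

0.2188


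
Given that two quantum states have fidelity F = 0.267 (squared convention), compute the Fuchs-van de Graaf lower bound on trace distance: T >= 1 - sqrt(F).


Fuchs-van de Graaf (squared-fidelity convention): 1 - sqrt(F) <= T <= sqrt(1 - F).
Lower bound: T >= 1 - sqrt(F)
sqrt(F) = sqrt(0.267) = 0.5167
T >= 1 - 0.5167
T >= 0.4833

0.4833


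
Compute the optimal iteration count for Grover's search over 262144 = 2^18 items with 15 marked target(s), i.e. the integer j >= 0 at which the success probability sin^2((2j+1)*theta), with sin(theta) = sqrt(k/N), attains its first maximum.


After j Grover iterations the success probability is P(j) = sin^2((2j+1)*theta), where sin(theta) = sqrt(k/N).
N = 2^18 = 262144, k = 15
sin(theta) = sqrt(k/N) = 0.007564420598
theta = arcsin(sqrt(k/N)) = 0.00756449274 rad
P(j) reaches its first maximum when (2j+1)*theta is as close as possible to pi/2, i.e. j = round(pi/(4*theta) - 1/2).
pi/(4*theta) - 1/2 = 103.3269
(For comparison, the common estimate pi/4 * sqrt(N/k) = 103.8279; the exact maximiser is used here.)
Optimal iterations = 103

103


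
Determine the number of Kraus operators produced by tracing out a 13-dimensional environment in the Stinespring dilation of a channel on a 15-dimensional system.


Tracing out the environment in an orthonormal basis {|i>_E} gives Kraus operators K_i = <i|_E U |0>_E.
Number of Kraus operators = dim(H_env) = d_env
= 13

13


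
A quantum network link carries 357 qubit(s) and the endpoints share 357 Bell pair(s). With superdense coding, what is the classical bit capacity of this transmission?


Superdense coding allows 2 classical bits per shared entangled pair.
357 pair(s) -> 2 * 357 = 714 classical bits

714


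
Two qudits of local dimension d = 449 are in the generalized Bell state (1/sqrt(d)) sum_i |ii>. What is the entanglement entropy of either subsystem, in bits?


For a maximally entangled state in d x d:
S = log2(d) = log2(449)
= 8.8106

8.8106


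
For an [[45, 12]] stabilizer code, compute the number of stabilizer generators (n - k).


For an [[n,k]] stabilizer code:
Number of stabilizer generators = n - k
= 45 - 12
= 33

33


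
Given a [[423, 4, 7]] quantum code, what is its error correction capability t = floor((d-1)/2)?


Code parameters: [[423, 4, 7]], distance d = 7.
Number of correctable errors = floor((d-1)/2)
= floor((7 - 1)/2)
= floor(6/2)
= 3

3


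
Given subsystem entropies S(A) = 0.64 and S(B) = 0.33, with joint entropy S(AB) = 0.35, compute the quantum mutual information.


I(A:B) = S(A) + S(B) - S(AB)
= 0.64 + 0.33 - 0.35
= 0.6200

0.6200


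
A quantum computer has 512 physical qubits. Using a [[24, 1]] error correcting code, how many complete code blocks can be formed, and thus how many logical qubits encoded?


Each code block uses 24 physical qubits for 1 logical qubit(s).
Number of complete blocks = floor(512 / 24) = 21
Logical qubits = 21 * 1
= 21

21


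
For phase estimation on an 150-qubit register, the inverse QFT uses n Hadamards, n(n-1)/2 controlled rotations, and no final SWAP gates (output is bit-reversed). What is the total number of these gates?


Hadamard gates: 150
Controlled rotations: n*(n-1)/2 = 150*149/2 = 11175
SWAP gates: 0 (omitted)
Total = 150 + 11175
= 11325

11325


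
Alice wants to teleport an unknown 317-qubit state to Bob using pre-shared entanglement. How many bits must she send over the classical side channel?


Quantum teleportation requires 2 classical bits per qubit teleported.
317 qubit(s) -> 2 * 317 = 634 classical bits

634


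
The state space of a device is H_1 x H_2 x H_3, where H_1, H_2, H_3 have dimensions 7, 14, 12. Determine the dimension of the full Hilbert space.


dim(H_1 x H_2 x H_3) = 7 * 14 * 12
= 98 * 12
= 1176

1176


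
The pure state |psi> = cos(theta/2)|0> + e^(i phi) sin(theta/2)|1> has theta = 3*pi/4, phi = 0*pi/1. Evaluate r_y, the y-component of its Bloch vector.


theta = 2.3562, phi = 0.0000
r_y = sin(theta)*sin(phi) = 0.7071 * 0.0000
r_y = 0.0000

0.0000


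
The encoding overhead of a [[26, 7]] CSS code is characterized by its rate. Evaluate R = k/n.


Code rate R = k/n
= 7/26
= 0.2692

0.2692


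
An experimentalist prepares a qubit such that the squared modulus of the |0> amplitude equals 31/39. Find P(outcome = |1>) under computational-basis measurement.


|alpha|^2 = 31/39 = 0.7949
|beta|^2 = 1 - 31/39 = 8/39 = 0.2051
P(|1>) = |beta|^2 = 0.2051

0.2051


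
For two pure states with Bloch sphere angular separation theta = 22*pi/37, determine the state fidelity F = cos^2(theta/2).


For states separated by angle theta on Bloch sphere:
F = cos^2(theta/2)
theta = 22*pi/37 = 1.8680
theta/2 = 0.9340
cos(theta/2) = 0.5946
F = 0.3536

0.3536


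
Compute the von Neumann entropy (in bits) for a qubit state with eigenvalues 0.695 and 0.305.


S = -p*log2(p) - (1-p)*log2(1-p)
p = 0.6950, 1-p = 0.3050
= -0.6950 * log2(0.6950) - 0.3050 * log2(0.3050)
= -(-0.3648) - (-0.5225)
= 0.8873

0.8873


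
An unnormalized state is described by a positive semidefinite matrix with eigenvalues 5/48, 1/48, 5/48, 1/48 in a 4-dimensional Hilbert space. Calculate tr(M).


tr(M) = sum of eigenvalues
= 5/48 + 1/48 + 5/48 + 1/48
= 12/48
= 0.2500

0.2500


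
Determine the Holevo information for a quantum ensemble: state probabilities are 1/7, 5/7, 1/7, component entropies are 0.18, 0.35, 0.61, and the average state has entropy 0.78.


chi = S(rho) - sum_i p_i * S(rho_i)
Weighted entropy = 1/7 * 0.18 + 5/7 * 0.35 + 1/7 * 0.61
= 0.3629
chi = 0.78 - 0.3629
= 0.4171

0.4171


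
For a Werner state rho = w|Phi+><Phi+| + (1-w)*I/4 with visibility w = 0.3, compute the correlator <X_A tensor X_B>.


|Phi+> = (|00> + |11>)/sqrt(2)
For the pure Bell state, <X_A X_B> = +1 (Bell-state Pauli correlator).
The maximally-mixed part I/4 has tr(I/4 * P tensor P) = 0 for any traceless Pauli P.
So <X_A X_B>_rho = w * (+1) + (1 - w) * 0
= 0.3 * (+1)
= 0.3000

0.3000


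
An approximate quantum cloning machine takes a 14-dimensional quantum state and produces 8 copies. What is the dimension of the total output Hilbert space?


Output space = H^(tensor 8) where dim(H) = 14
dim = 14^8
= 196 (after 2 factors)
= 2744 (after 3 factors)
= 38416 (after 4 factors)
= 537824 (after 5 factors)
= 7529536 (after 6 factors)
= 105413504 (after 7 factors)
= 1475789056 (after 8 factors)
= 1475789056

1475789056


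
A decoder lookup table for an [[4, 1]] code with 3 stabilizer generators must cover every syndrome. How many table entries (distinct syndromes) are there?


Each stabilizer generator gives a binary (+1 or -1) measurement outcome.
With 3 independent generators:
Total syndromes = 2^3
= 8

8


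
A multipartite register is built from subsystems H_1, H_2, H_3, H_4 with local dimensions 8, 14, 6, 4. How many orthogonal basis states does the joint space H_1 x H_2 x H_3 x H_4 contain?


dim(H_1 x H_2 x H_3 x H_4) = 8 * 14 * 6 * 4
= 112 * 6 * 4
= 672 * 4
= 2688

2688


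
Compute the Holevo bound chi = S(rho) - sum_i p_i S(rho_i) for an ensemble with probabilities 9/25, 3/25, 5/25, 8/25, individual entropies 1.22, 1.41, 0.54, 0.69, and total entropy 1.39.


chi = S(rho) - sum_i p_i * S(rho_i)
Weighted entropy = 9/25 * 1.22 + 3/25 * 1.41 + 5/25 * 0.54 + 8/25 * 0.69
= 0.9372
chi = 1.39 - 0.9372
= 0.4528

0.4528


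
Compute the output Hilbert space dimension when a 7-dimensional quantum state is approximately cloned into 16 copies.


Output space = H^(tensor 16) where dim(H) = 7
dim = 7^16
= 49 (after 2 factors)
= 343 (after 3 factors)
= 2401 (after 4 factors)
= 16807 (after 5 factors)
= 117649 (after 6 factors)
= 823543 (after 7 factors)
= 5764801 (after 8 factors)
= 40353607 (after 9 factors)
= 282475249 (after 10 factors)
= 1977326743 (after 11 factors)
= 13841287201 (after 12 factors)
= 96889010407 (after 13 factors)
= 678223072849 (after 14 factors)
= 4747561509943 (after 15 factors)
= 33232930569601 (after 16 factors)
= 33232930569601

33232930569601


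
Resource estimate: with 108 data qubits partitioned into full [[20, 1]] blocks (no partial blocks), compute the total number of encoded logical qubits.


Each code block uses 20 physical qubits for 1 logical qubit(s).
Number of complete blocks = floor(108 / 20) = 5
Logical qubits = 5 * 1
= 5

5


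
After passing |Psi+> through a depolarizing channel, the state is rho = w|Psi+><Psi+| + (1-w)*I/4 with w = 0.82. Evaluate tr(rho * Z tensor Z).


|Psi+> = (|01> + |10>)/sqrt(2)
For the pure Bell state, <Z_A Z_B> = -1 (Bell-state Pauli correlator).
The maximally-mixed part I/4 has tr(I/4 * P tensor P) = 0 for any traceless Pauli P.
So <Z_A Z_B>_rho = w * (-1) + (1 - w) * 0
= 0.82 * (-1)
= -0.8200

-0.8200


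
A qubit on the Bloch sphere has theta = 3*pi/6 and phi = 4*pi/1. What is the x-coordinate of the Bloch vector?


theta = 1.5708, phi = 12.5664
r_x = sin(theta)*cos(phi) = 1.0000 * 1.0000
r_x = 1.0000

1.0000


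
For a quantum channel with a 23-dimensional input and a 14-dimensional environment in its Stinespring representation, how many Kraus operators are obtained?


Tracing out the environment in an orthonormal basis {|i>_E} gives Kraus operators K_i = <i|_E U |0>_E.
Number of Kraus operators = dim(H_env) = d_env
= 14

14


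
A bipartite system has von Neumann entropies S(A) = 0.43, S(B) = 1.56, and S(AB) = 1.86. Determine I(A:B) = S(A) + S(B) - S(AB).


I(A:B) = S(A) + S(B) - S(AB)
= 0.43 + 1.56 - 1.86
= 0.1300

0.1300


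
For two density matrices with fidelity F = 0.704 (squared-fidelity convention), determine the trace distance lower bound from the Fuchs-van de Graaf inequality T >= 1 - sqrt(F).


Fuchs-van de Graaf (squared-fidelity convention): 1 - sqrt(F) <= T <= sqrt(1 - F).
Lower bound: T >= 1 - sqrt(F)
sqrt(F) = sqrt(0.704) = 0.8390
T >= 1 - 0.8390
T >= 0.1610

0.1610


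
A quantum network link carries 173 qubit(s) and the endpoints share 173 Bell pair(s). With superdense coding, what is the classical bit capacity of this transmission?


Superdense coding allows 2 classical bits per shared entangled pair.
173 pair(s) -> 2 * 173 = 346 classical bits

346


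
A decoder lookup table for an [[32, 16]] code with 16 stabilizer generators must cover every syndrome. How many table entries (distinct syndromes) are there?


Each stabilizer generator gives a binary (+1 or -1) measurement outcome.
With 16 independent generators:
Total syndromes = 2^16
= 65536

65536


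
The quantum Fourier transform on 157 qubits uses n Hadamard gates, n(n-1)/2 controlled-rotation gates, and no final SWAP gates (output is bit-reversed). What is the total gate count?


Hadamard gates: 157
Controlled rotations: n*(n-1)/2 = 157*156/2 = 12246
SWAP gates: 0 (omitted)
Total = 157 + 12246
= 12403

12403


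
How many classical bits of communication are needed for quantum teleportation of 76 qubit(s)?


Quantum teleportation requires 2 classical bits per qubit teleported.
76 qubit(s) -> 2 * 76 = 152 classical bits

152


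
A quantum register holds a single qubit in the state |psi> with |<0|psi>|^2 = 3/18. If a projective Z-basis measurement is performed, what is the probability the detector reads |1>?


|alpha|^2 = 3/18 = 0.1667
|beta|^2 = 1 - 3/18 = 15/18 = 0.8333
P(|1>) = |beta|^2 = 0.8333

0.8333


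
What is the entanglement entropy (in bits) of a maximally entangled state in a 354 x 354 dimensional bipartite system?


For a maximally entangled state in d x d:
S = log2(d) = log2(354)
= 8.4676

8.4676


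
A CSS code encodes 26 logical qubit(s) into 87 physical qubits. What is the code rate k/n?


Code rate R = k/n
= 26/87
= 0.2989

0.2989


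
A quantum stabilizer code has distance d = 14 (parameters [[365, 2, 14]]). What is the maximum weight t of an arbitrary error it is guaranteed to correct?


Code parameters: [[365, 2, 14]], distance d = 14.
Number of correctable errors = floor((d-1)/2)
= floor((14 - 1)/2)
= floor(13/2)
= 6

6


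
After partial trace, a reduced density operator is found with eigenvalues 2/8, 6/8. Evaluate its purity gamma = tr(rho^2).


tr(rho^2) = sum of eigenvalues squared
= (2/8)^2 + (6/8)^2
= (4 + 36) / 64
= 40/64
= 0.6250

0.6250


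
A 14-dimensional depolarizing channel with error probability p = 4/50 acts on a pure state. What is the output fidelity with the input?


F = (1-p) + p/d
= (1 - 0.0800) + 0.0800/14
= 0.9200 + 0.0057
= 0.9257

0.9257
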